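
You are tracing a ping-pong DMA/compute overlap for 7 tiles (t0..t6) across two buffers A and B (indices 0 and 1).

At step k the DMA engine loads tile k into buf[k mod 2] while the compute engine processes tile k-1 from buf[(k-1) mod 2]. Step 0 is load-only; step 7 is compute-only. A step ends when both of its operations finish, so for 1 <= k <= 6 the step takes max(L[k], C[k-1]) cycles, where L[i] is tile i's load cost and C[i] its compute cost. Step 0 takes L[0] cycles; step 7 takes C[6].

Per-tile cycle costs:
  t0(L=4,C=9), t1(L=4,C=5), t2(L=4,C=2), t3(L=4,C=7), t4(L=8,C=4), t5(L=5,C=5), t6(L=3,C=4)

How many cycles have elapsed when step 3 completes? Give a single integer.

end_cycle[3] = 22

k=0 load=t0/4c comp=- wait=4 total=4
k=1 load=t1/4c comp=t0/9c wait=9 total=13
k=2 load=t2/4c comp=t1/5c wait=5 total=18
k=3 load=t3/4c comp=t2/2c wait=4 total=22
k=4 load=t4/8c comp=t3/7c wait=8 total=30
k=5 load=t5/5c comp=t4/4c wait=5 total=35
k=6 load=t6/3c comp=t5/5c wait=5 total=40
k=7 load=- comp=t6/4c wait=4 total=44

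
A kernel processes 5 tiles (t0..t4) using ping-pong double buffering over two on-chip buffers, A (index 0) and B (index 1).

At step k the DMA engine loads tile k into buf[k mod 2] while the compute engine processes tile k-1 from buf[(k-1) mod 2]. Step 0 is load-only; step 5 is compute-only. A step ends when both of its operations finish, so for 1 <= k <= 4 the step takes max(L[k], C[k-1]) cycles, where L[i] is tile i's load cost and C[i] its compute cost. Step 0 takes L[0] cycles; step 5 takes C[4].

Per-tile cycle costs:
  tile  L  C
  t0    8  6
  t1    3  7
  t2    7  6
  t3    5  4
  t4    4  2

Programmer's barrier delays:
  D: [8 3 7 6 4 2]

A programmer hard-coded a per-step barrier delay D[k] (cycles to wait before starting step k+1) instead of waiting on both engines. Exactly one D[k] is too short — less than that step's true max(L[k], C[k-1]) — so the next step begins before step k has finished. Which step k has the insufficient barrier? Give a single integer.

hazard at step 1

k=0 barrier L[0]=8→8c, D[0]=8 ok
k=1 barrier max(L[1]=3,C[0]=6)→6c, D[1]=3 SHORT
k=2 barrier max(L[2]=7,C[1]=7)→7c, D[2]=7 ok
k=3 barrier max(L[3]=5,C[2]=6)→6c, D[3]=6 ok
k=4 barrier max(L[4]=4,C[3]=4)→4c, D[4]=4 ok
k=5 barrier C[4]=2→2c, D[5]=2 ok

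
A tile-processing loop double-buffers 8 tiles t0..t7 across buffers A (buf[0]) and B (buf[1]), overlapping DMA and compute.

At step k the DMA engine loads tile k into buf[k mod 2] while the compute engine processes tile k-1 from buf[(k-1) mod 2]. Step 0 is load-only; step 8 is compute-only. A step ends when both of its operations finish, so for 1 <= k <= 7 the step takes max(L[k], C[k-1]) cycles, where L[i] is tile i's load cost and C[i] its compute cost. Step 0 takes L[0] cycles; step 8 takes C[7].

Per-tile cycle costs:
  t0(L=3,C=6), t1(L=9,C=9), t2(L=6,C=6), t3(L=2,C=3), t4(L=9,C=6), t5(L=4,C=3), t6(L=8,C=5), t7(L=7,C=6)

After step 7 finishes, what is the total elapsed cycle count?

  0. 3=3c; end=3; A:t0 B:-
  1. max(9,6)=9c; end=12; A:t0 B:t1
  2. max(6,9)=9c; end=21; A:t2 B:t1
  3. max(2,6)=6c; end=27; A:t2 B:t3
  4. max(9,3)=9c; end=36; A:t4 B:t3
  5. max(4,6)=6c; end=42; A:t4 B:t5
  6. max(8,3)=8c; end=50; A:t6 B:t5
  7. max(7,5)=7c; end=57; A:t6 B:t7
  8. 6=6c; end=63; A:t6 B:t7

end_cycle[7] = 57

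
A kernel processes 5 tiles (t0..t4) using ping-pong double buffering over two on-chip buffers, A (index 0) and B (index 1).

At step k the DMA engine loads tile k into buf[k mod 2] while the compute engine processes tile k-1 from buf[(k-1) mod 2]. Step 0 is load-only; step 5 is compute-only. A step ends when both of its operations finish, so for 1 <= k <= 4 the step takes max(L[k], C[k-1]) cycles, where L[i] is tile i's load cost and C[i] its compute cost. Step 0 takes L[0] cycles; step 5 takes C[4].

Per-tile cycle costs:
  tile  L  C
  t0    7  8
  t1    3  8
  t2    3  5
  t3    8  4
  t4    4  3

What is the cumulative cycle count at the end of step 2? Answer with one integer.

end_cycle[2] = 23

[0] DMA t0→A (7c) ∥ CU idle ⇒ 7c, clock 7
[1] DMA t1→B (3c) ∥ CU A:t0 (8c) ⇒ 8c, clock 15
[2] DMA t2→A (3c) ∥ CU B:t1 (8c) ⇒ 8c, clock 23
[3] DMA t3→B (8c) ∥ CU A:t2 (5c) ⇒ 8c, clock 31
[4] DMA t4→A (4c) ∥ CU B:t3 (4c) ⇒ 4c, clock 35
[5] DMA idle ∥ CU A:t4 (3c) ⇒ 3c, clock 38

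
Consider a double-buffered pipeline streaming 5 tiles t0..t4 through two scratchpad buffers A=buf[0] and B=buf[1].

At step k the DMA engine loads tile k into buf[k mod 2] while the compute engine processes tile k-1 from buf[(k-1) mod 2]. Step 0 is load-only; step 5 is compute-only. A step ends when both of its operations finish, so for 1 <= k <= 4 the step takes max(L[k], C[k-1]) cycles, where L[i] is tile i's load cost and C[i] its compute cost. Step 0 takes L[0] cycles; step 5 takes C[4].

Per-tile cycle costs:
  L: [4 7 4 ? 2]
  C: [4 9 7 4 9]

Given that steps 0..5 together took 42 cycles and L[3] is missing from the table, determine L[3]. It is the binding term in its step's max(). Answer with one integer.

step 0 | dur = L[0]=4 = 4
step 1 | dur = max(L[1]=7, C[0]=4) = 7
step 2 | dur = max(L[2]=4, C[1]=9) = 9
step 3 | dur = max(L[3]=?, C[2]=7) = L[3]  (unknown; binding)
step 4 | dur = max(L[4]=2, C[3]=4) = 4
step 5 | dur = C[4]=9 = 9
sum of known step durations = 33
dur[3] = total - known = 42 - 33 = 9
L[3] is the binding max in step 3, so L[3] = dur[3] = 9

L[3] = 9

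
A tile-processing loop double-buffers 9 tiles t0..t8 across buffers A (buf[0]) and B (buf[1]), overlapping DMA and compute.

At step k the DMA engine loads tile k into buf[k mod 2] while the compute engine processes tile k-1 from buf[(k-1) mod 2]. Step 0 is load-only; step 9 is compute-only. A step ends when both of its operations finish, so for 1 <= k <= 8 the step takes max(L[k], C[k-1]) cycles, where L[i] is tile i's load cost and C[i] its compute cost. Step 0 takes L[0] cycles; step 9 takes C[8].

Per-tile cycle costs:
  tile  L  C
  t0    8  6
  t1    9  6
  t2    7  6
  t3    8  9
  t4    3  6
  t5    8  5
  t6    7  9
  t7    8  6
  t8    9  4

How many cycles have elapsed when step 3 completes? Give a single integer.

end_cycle[3] = 32

  0. 8=8c; end=8; A:t0 B:-
  1. max(9,6)=9c; end=17; A:t0 B:t1
  2. max(7,6)=7c; end=24; A:t2 B:t1
  3. max(8,6)=8c; end=32; A:t2 B:t3
  4. max(3,9)=9c; end=41; A:t4 B:t3
  5. max(8,6)=8c; end=49; A:t4 B:t5
  6. max(7,5)=7c; end=56; A:t6 B:t5
  7. max(8,9)=9c; end=65; A:t6 B:t7
  8. max(9,6)=9c; end=74; A:t8 B:t7
  9. 4=4c; end=78; A:t8 B:t7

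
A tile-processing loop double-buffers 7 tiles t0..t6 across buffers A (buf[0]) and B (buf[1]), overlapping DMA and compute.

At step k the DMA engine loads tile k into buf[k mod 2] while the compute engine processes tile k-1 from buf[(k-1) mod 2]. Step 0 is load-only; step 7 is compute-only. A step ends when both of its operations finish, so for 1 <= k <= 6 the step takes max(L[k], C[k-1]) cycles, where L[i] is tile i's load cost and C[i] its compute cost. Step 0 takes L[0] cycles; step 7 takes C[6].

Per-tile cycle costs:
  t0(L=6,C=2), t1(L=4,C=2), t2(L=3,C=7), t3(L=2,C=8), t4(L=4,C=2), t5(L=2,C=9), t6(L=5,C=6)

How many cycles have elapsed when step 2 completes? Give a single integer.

end_cycle[2] = 13

[0] DMA t0→A (6c) ∥ CU idle ⇒ 6c, clock 6
[1] DMA t1→B (4c) ∥ CU A:t0 (2c) ⇒ 4c, clock 10
[2] DMA t2→A (3c) ∥ CU B:t1 (2c) ⇒ 3c, clock 13
[3] DMA t3→B (2c) ∥ CU A:t2 (7c) ⇒ 7c, clock 20
[4] DMA t4→A (4c) ∥ CU B:t3 (8c) ⇒ 8c, clock 28
[5] DMA t5→B (2c) ∥ CU A:t4 (2c) ⇒ 2c, clock 30
[6] DMA t6→A (5c) ∥ CU B:t5 (9c) ⇒ 9c, clock 39
[7] DMA idle ∥ CU A:t6 (6c) ⇒ 6c, clock 45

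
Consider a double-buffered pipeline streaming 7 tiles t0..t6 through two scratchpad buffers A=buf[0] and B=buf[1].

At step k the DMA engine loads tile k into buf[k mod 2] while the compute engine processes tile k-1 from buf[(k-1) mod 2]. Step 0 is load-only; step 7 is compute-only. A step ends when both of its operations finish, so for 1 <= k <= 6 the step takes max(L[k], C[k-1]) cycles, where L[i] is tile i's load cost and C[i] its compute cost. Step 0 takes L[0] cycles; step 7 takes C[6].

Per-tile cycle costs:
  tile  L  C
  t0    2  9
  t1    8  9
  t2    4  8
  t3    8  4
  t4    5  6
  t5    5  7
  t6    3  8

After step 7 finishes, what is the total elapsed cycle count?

[0] DMA t0→A (2c) ∥ CU idle ⇒ 2c, clock 2
[1] DMA t1→B (8c) ∥ CU A:t0 (9c) ⇒ 9c, clock 11
[2] DMA t2→A (4c) ∥ CU B:t1 (9c) ⇒ 9c, clock 20
[3] DMA t3→B (8c) ∥ CU A:t2 (8c) ⇒ 8c, clock 28
[4] DMA t4→A (5c) ∥ CU B:t3 (4c) ⇒ 5c, clock 33
[5] DMA t5→B (5c) ∥ CU A:t4 (6c) ⇒ 6c, clock 39
[6] DMA t6→A (3c) ∥ CU B:t5 (7c) ⇒ 7c, clock 46
[7] DMA idle ∥ CU A:t6 (8c) ⇒ 8c, clock 54

end_cycle[7] = 54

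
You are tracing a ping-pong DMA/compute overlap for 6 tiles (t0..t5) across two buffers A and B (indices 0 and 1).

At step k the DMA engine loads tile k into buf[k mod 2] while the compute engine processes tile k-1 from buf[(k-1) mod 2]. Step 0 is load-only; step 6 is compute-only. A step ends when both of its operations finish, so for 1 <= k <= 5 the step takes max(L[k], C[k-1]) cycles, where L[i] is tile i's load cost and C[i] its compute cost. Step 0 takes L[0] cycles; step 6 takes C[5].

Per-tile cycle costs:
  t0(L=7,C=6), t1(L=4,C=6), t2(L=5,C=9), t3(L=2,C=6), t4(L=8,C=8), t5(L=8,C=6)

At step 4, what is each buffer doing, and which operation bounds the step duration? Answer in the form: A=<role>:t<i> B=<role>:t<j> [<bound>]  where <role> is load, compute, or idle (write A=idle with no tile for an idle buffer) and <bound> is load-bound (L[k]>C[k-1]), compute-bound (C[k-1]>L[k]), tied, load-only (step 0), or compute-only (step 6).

step 0: L[0]=7 → dur=7, Σ=7 | A=load:t0 B=idle [load-only]
step 1: L[1]=4 C[0]=6 → dur=6, Σ=13 | A=compute:t0 B=load:t1 [compute-bound]
step 2: L[2]=5 C[1]=6 → dur=6, Σ=19 | A=load:t2 B=compute:t1 [compute-bound]
step 3: L[3]=2 C[2]=9 → dur=9, Σ=28 | A=compute:t2 B=load:t3 [compute-bound]
step 4: L[4]=8 C[3]=6 → dur=8, Σ=36 | A=load:t4 B=compute:t3 [load-bound]
step 5: L[5]=8 C[4]=8 → dur=8, Σ=44 | A=compute:t4 B=load:t5 [tied]
step 6: C[5]=6 → dur=6, Σ=50 | A=idle B=compute:t5 [compute-only]

step 4: A=load:t4 B=compute:t3 [load-bound]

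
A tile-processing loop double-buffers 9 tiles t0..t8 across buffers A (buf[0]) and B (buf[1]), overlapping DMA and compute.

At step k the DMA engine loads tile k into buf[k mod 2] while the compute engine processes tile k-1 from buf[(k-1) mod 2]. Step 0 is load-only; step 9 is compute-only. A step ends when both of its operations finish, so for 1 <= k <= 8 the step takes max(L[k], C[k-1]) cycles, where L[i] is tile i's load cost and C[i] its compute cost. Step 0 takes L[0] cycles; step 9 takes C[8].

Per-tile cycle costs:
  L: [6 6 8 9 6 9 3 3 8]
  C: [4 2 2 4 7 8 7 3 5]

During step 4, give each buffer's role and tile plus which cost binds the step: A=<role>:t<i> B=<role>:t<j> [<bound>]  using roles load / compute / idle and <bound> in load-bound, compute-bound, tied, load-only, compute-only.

step 4: A=load:t4 B=compute:t3 [load-bound]

step 0: L[0]=6 → dur=6, Σ=6 | A=load:t0 B=idle [load-only]
step 1: L[1]=6 C[0]=4 → dur=6, Σ=12 | A=compute:t0 B=load:t1 [load-bound]
step 2: L[2]=8 C[1]=2 → dur=8, Σ=20 | A=load:t2 B=compute:t1 [load-bound]
step 3: L[3]=9 C[2]=2 → dur=9, Σ=29 | A=compute:t2 B=load:t3 [load-bound]
step 4: L[4]=6 C[3]=4 → dur=6, Σ=35 | A=load:t4 B=compute:t3 [load-bound]
step 5: L[5]=9 C[4]=7 → dur=9, Σ=44 | A=compute:t4 B=load:t5 [load-bound]
step 6: L[6]=3 C[5]=8 → dur=8, Σ=52 | A=load:t6 B=compute:t5 [compute-bound]
step 7: L[7]=3 C[6]=7 → dur=7, Σ=59 | A=compute:t6 B=load:t7 [compute-bound]
step 8: L[8]=8 C[7]=3 → dur=8, Σ=67 | A=load:t8 B=compute:t7 [load-bound]
step 9: C[8]=5 → dur=5, Σ=72 | A=compute:t8 B=idle [compute-only]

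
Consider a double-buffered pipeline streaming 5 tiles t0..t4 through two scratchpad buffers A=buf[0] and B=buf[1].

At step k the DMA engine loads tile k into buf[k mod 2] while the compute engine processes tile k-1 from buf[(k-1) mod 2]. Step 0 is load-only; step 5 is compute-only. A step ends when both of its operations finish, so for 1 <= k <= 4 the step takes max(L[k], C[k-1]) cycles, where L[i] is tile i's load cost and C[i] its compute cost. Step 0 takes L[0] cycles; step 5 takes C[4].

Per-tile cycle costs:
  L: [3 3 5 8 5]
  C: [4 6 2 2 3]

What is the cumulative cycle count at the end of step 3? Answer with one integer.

end_cycle[3] = 21

step 0: L[0]=3 → dur=3, Σ=3 | A=load:t0 B=idle [load-only]
step 1: L[1]=3 C[0]=4 → dur=4, Σ=7 | A=compute:t0 B=load:t1 [compute-bound]
step 2: L[2]=5 C[1]=6 → dur=6, Σ=13 | A=load:t2 B=compute:t1 [compute-bound]
step 3: L[3]=8 C[2]=2 → dur=8, Σ=21 | A=compute:t2 B=load:t3 [load-bound]
step 4: L[4]=5 C[3]=2 → dur=5, Σ=26 | A=load:t4 B=compute:t3 [load-bound]
step 5: C[4]=3 → dur=3, Σ=29 | A=compute:t4 B=idle [compute-only]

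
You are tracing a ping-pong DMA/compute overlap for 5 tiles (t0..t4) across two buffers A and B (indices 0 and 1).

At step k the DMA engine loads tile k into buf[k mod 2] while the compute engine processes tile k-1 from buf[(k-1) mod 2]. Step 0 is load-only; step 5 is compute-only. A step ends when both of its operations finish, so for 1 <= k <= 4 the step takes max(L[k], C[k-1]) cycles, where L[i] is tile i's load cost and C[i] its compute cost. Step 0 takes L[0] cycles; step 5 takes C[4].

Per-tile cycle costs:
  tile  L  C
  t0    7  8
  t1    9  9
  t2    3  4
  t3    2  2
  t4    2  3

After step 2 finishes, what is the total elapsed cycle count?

end_cycle[2] = 25

k=0 load=t0/7c comp=- wait=7 total=7
k=1 load=t1/9c comp=t0/8c wait=9 total=16
k=2 load=t2/3c comp=t1/9c wait=9 total=25
k=3 load=t3/2c comp=t2/4c wait=4 total=29
k=4 load=t4/2c comp=t3/2c wait=2 total=31
k=5 load=- comp=t4/3c wait=3 total=34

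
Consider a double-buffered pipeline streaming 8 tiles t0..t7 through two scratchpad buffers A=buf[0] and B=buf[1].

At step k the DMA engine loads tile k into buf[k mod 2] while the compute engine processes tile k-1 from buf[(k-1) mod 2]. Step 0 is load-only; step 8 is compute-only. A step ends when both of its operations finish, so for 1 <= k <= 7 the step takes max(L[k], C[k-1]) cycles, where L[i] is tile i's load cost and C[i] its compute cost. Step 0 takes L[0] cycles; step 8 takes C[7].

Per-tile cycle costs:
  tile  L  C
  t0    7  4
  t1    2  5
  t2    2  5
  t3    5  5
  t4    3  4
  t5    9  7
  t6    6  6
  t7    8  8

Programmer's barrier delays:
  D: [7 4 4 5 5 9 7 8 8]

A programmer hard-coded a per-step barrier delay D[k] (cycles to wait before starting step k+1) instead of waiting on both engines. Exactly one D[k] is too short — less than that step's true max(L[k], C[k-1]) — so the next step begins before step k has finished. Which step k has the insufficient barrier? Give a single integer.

[0] required=L[0]=7=7 vs D=7 ok
[1] required=max(L[1]=2,C[0]=4)=4 vs D=4 ok
[2] required=max(L[2]=2,C[1]=5)=5 vs D=4 SHORT
[3] required=max(L[3]=5,C[2]=5)=5 vs D=5 ok
[4] required=max(L[4]=3,C[3]=5)=5 vs D=5 ok
[5] required=max(L[5]=9,C[4]=4)=9 vs D=9 ok
[6] required=max(L[6]=6,C[5]=7)=7 vs D=7 ok
[7] required=max(L[7]=8,C[6]=6)=8 vs D=8 ok
[8] required=C[7]=8=8 vs D=8 ok

hazard at step 2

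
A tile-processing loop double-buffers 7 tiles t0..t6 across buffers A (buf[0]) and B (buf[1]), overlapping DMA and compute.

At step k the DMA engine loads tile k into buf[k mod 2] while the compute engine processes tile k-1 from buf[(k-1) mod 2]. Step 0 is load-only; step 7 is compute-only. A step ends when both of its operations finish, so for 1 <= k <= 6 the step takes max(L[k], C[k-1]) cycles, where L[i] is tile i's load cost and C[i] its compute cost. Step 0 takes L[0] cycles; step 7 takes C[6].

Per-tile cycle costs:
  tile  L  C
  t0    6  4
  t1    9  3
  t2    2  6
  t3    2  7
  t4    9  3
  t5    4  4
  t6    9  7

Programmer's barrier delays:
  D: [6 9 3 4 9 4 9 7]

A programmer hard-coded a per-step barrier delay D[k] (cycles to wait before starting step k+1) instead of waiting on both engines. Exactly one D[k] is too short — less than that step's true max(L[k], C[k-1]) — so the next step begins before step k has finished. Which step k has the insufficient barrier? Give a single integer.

hazard at step 3

[0] required=L[0]=6=6 vs D=6 ok
[1] required=max(L[1]=9,C[0]=4)=9 vs D=9 ok
[2] required=max(L[2]=2,C[1]=3)=3 vs D=3 ok
[3] required=max(L[3]=2,C[2]=6)=6 vs D=4 SHORT
[4] required=max(L[4]=9,C[3]=7)=9 vs D=9 ok
[5] required=max(L[5]=4,C[4]=3)=4 vs D=4 ok
[6] required=max(L[6]=9,C[5]=4)=9 vs D=9 ok
[7] required=C[6]=7=7 vs D=7 ok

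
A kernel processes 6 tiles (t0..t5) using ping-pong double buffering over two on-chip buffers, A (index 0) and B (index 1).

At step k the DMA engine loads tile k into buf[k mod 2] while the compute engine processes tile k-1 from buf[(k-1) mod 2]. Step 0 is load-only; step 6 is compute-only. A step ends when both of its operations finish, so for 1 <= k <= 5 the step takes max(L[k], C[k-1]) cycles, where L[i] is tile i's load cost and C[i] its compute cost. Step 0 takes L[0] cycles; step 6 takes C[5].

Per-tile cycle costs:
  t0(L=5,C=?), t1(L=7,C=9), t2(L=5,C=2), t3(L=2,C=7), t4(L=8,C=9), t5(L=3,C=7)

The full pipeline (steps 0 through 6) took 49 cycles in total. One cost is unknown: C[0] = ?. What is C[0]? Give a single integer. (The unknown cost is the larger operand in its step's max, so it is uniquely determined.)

C[0] = 9

step 0 = dur = L[0]=5 = 5
step 1 = dur = max(L[1]=7, C[0]=?) = C[0]  (unknown; binding)
step 2 = dur = max(L[2]=5, C[1]=9) = 9
step 3 = dur = max(L[3]=2, C[2]=2) = 2
step 4 = dur = max(L[4]=8, C[3]=7) = 8
step 5 = dur = max(L[5]=3, C[4]=9) = 9
step 6 = dur = C[5]=7 = 7
sum of known step durations = 40
dur[1] = total - known = 49 - 40 = 9
C[0] is the binding max in step 1, so C[0] = dur[1] = 9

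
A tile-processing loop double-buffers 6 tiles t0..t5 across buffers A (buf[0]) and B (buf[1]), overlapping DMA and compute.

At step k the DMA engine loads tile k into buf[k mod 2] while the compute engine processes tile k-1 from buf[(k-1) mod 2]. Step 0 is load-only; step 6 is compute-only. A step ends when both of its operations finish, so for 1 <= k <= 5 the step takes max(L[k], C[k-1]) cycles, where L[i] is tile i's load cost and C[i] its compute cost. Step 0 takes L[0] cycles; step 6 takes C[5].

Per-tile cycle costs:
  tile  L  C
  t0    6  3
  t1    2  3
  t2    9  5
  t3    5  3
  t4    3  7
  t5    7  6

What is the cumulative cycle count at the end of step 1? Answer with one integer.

end_cycle[1] = 9

k=0 load=t0/6c comp=- wait=6 total=6
k=1 load=t1/2c comp=t0/3c wait=3 total=9
k=2 load=t2/9c comp=t1/3c wait=9 total=18
k=3 load=t3/5c comp=t2/5c wait=5 total=23
k=4 load=t4/3c comp=t3/3c wait=3 total=26
k=5 load=t5/7c comp=t4/7c wait=7 total=33
k=6 load=- comp=t5/6c wait=6 total=39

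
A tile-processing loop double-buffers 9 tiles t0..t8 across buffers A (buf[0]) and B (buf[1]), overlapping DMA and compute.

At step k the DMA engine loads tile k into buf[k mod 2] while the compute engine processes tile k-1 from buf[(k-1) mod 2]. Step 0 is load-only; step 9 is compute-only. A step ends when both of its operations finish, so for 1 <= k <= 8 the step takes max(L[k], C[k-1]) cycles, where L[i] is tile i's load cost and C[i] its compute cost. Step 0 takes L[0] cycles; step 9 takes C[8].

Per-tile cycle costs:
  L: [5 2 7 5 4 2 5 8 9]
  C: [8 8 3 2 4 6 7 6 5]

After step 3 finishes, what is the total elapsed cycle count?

  0. 5=5c; end=5; A:t0 B:-
  1. max(2,8)=8c; end=13; A:t0 B:t1
  2. max(7,8)=8c; end=21; A:t2 B:t1
  3. max(5,3)=5c; end=26; A:t2 B:t3
  4. max(4,2)=4c; end=30; A:t4 B:t3
  5. max(2,4)=4c; end=34; A:t4 B:t5
  6. max(5,6)=6c; end=40; A:t6 B:t5
  7. max(8,7)=8c; end=48; A:t6 B:t7
  8. max(9,6)=9c; end=57; A:t8 B:t7
  9. 5=5c; end=62; A:t8 B:t7

end_cycle[3] = 26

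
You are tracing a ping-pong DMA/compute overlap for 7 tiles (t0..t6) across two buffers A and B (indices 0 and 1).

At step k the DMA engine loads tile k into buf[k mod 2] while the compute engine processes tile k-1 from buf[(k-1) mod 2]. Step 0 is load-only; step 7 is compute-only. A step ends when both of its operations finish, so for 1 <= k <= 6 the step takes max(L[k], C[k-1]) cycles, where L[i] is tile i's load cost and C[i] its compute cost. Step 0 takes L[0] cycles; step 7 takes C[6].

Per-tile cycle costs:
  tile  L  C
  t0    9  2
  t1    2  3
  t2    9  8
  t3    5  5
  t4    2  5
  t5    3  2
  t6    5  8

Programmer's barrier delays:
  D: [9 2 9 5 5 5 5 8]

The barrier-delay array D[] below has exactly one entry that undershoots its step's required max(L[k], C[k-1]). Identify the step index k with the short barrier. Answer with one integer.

hazard at step 3

k=0 barrier L[0]=9→9c, D[0]=9 ok
k=1 barrier max(L[1]=2,C[0]=2)→2c, D[1]=2 ok
k=2 barrier max(L[2]=9,C[1]=3)→9c, D[2]=9 ok
k=3 barrier max(L[3]=5,C[2]=8)→8c, D[3]=5 SHORT
k=4 barrier max(L[4]=2,C[3]=5)→5c, D[4]=5 ok
k=5 barrier max(L[5]=3,C[4]=5)→5c, D[5]=5 ok
k=6 barrier max(L[6]=5,C[5]=2)→5c, D[6]=5 ok
k=7 barrier C[6]=8→8c, D[7]=8 ok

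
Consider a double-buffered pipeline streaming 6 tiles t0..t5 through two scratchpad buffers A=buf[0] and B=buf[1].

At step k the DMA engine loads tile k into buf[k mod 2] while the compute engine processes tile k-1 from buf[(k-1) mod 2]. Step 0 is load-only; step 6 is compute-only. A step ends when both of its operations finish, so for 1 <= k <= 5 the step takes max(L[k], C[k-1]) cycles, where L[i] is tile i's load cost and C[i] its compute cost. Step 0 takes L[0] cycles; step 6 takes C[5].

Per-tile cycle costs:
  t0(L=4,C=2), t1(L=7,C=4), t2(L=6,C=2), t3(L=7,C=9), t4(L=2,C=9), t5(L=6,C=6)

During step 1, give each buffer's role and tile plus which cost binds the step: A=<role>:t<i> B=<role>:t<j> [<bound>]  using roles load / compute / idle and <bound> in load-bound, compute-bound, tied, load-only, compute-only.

[0] DMA t0→A (4c) ∥ CU idle ⇒ 4c, clock 4
[1] DMA t1→B (7c) ∥ CU A:t0 (2c) ⇒ 7c, clock 11
[2] DMA t2→A (6c) ∥ CU B:t1 (4c) ⇒ 6c, clock 17
[3] DMA t3→B (7c) ∥ CU A:t2 (2c) ⇒ 7c, clock 24
[4] DMA t4→A (2c) ∥ CU B:t3 (9c) ⇒ 9c, clock 33
[5] DMA t5→B (6c) ∥ CU A:t4 (9c) ⇒ 9c, clock 42
[6] DMA idle ∥ CU B:t5 (6c) ⇒ 6c, clock 48

step 1: A=compute:t0 B=load:t1 [load-bound]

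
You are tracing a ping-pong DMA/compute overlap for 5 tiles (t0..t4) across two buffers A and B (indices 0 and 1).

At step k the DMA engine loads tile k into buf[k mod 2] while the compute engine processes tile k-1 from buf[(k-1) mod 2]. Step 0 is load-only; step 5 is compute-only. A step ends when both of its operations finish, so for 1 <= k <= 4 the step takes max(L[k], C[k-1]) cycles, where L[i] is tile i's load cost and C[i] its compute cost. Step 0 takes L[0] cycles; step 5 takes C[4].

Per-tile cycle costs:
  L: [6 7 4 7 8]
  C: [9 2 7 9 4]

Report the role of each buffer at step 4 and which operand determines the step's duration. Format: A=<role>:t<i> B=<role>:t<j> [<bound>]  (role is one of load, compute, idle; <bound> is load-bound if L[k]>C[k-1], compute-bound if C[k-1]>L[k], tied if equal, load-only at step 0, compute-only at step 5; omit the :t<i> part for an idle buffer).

step 4: A=load:t4 B=compute:t3 [compute-bound]

k=0 load=t0/6c comp=- wait=6 total=6
k=1 load=t1/7c comp=t0/9c wait=9 total=15
k=2 load=t2/4c comp=t1/2c wait=4 total=19
k=3 load=t3/7c comp=t2/7c wait=7 total=26
k=4 load=t4/8c comp=t3/9c wait=9 total=35
k=5 load=- comp=t4/4c wait=4 total=39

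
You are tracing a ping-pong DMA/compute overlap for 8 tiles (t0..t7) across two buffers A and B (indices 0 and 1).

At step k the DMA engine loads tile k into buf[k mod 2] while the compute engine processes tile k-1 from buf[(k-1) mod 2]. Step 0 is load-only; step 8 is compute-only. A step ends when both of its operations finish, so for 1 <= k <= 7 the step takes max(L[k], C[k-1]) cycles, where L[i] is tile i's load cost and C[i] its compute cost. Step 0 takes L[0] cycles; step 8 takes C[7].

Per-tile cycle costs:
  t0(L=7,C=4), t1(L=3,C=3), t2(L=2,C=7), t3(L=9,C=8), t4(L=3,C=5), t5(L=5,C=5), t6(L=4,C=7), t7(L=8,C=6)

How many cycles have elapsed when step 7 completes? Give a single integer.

end_cycle[7] = 49

[0] DMA t0→A (7c) ∥ CU idle ⇒ 7c, clock 7
[1] DMA t1→B (3c) ∥ CU A:t0 (4c) ⇒ 4c, clock 11
[2] DMA t2→A (2c) ∥ CU B:t1 (3c) ⇒ 3c, clock 14
[3] DMA t3→B (9c) ∥ CU A:t2 (7c) ⇒ 9c, clock 23
[4] DMA t4→A (3c) ∥ CU B:t3 (8c) ⇒ 8c, clock 31
[5] DMA t5→B (5c) ∥ CU A:t4 (5c) ⇒ 5c, clock 36
[6] DMA t6→A (4c) ∥ CU B:t5 (5c) ⇒ 5c, clock 41
[7] DMA t7→B (8c) ∥ CU A:t6 (7c) ⇒ 8c, clock 49
[8] DMA idle ∥ CU B:t7 (6c) ⇒ 6c, clock 55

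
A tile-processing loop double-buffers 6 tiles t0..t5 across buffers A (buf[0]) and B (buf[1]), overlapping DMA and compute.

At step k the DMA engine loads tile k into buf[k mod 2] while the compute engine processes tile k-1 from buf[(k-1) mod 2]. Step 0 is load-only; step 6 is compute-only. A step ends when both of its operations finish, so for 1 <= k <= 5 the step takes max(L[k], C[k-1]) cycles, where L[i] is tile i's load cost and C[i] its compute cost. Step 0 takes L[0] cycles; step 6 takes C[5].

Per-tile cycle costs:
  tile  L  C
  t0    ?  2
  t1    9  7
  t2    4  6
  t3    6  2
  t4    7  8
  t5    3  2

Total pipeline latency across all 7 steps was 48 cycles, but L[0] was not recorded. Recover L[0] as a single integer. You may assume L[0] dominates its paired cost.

L[0] = 9

step 0 | dur = L[0]=? = L[0]  (unknown; binding)
step 1 | dur = max(L[1]=9, C[0]=2) = 9
step 2 | dur = max(L[2]=4, C[1]=7) = 7
step 3 | dur = max(L[3]=6, C[2]=6) = 6
step 4 | dur = max(L[4]=7, C[3]=2) = 7
step 5 | dur = max(L[5]=3, C[4]=8) = 8
step 6 | dur = C[5]=2 = 2
sum of known step durations = 39
dur[0] = total - known = 48 - 39 = 9
L[0] is the binding max in step 0, so L[0] = dur[0] = 9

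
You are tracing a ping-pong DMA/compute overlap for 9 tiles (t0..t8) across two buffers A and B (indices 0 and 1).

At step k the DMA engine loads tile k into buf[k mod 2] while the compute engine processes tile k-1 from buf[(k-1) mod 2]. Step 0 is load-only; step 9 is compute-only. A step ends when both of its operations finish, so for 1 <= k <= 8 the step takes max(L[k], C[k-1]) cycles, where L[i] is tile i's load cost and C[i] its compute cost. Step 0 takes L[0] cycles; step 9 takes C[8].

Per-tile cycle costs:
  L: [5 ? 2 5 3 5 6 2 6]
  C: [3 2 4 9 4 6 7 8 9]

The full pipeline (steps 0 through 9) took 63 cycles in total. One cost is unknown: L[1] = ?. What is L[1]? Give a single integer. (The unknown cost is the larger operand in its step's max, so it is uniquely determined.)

L[1] = 7

step 0 | dur = L[0]=5 = 5
step 1 | dur = max(L[1]=?, C[0]=3) = L[1]  (unknown; binding)
step 2 | dur = max(L[2]=2, C[1]=2) = 2
step 3 | dur = max(L[3]=5, C[2]=4) = 5
step 4 | dur = max(L[4]=3, C[3]=9) = 9
step 5 | dur = max(L[5]=5, C[4]=4) = 5
step 6 | dur = max(L[6]=6, C[5]=6) = 6
step 7 | dur = max(L[7]=2, C[6]=7) = 7
step 8 | dur = max(L[8]=6, C[7]=8) = 8
step 9 | dur = C[8]=9 = 9
sum of known step durations = 56
dur[1] = total - known = 63 - 56 = 7
L[1] is the binding max in step 1, so L[1] = dur[1] = 7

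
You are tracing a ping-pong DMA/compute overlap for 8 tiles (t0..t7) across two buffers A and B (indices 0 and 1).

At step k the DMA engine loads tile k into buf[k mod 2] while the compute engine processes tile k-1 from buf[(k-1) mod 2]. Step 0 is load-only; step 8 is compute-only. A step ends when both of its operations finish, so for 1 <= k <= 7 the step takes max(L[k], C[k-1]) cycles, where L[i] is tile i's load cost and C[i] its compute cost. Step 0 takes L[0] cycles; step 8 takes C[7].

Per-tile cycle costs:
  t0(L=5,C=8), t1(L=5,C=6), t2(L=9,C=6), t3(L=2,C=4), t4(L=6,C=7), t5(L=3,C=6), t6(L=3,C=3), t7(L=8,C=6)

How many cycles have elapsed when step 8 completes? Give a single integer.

[0] DMA t0→A (5c) ∥ CU idle ⇒ 5c, clock 5
[1] DMA t1→B (5c) ∥ CU A:t0 (8c) ⇒ 8c, clock 13
[2] DMA t2→A (9c) ∥ CU B:t1 (6c) ⇒ 9c, clock 22
[3] DMA t3→B (2c) ∥ CU A:t2 (6c) ⇒ 6c, clock 28
[4] DMA t4→A (6c) ∥ CU B:t3 (4c) ⇒ 6c, clock 34
[5] DMA t5→B (3c) ∥ CU A:t4 (7c) ⇒ 7c, clock 41
[6] DMA t6→A (3c) ∥ CU B:t5 (6c) ⇒ 6c, clock 47
[7] DMA t7→B (8c) ∥ CU A:t6 (3c) ⇒ 8c, clock 55
[8] DMA idle ∥ CU B:t7 (6c) ⇒ 6c, clock 61

end_cycle[8] = 61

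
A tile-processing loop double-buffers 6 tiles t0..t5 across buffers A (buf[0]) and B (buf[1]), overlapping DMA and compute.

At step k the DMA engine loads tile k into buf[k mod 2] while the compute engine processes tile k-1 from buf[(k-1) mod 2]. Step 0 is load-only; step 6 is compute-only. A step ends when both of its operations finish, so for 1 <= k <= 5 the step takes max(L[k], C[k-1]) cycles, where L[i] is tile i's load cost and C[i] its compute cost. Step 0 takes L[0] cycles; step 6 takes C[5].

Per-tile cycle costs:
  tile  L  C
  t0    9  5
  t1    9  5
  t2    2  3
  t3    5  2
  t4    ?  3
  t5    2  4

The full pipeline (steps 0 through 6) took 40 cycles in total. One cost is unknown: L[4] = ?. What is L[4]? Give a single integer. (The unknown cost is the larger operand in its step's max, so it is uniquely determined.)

step 0 | dur = L[0]=9 = 9
step 1 | dur = max(L[1]=9, C[0]=5) = 9
step 2 | dur = max(L[2]=2, C[1]=5) = 5
step 3 | dur = max(L[3]=5, C[2]=3) = 5
step 4 | dur = max(L[4]=?, C[3]=2) = L[4]  (unknown; binding)
step 5 | dur = max(L[5]=2, C[4]=3) = 3
step 6 | dur = C[5]=4 = 4
sum of known step durations = 35
dur[4] = total - known = 40 - 35 = 5
L[4] is the binding max in step 4, so L[4] = dur[4] = 5

L[4] = 5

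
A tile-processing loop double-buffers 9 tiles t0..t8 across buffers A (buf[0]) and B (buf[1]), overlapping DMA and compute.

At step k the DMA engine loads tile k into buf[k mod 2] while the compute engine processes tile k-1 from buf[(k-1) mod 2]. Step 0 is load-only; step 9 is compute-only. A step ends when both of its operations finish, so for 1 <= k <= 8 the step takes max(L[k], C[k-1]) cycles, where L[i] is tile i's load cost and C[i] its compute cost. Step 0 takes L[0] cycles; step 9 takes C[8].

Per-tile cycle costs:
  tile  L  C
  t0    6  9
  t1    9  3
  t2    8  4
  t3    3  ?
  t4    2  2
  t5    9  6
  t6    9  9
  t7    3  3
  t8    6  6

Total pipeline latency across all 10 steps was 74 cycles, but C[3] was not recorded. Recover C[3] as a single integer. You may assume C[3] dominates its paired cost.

step 0 → dur = L[0]=6 = 6
step 1 → dur = max(L[1]=9, C[0]=9) = 9
step 2 → dur = max(L[2]=8, C[1]=3) = 8
step 3 → dur = max(L[3]=3, C[2]=4) = 4
step 4 → dur = max(L[4]=2, C[3]=?) = C[3]  (unknown; binding)
step 5 → dur = max(L[5]=9, C[4]=2) = 9
step 6 → dur = max(L[6]=9, C[5]=6) = 9
step 7 → dur = max(L[7]=3, C[6]=9) = 9
step 8 → dur = max(L[8]=6, C[7]=3) = 6
step 9 → dur = C[8]=6 = 6
sum of known step durations = 66
dur[4] = total - known = 74 - 66 = 8
C[3] is the binding max in step 4, so C[3] = dur[4] = 8

C[3] = 8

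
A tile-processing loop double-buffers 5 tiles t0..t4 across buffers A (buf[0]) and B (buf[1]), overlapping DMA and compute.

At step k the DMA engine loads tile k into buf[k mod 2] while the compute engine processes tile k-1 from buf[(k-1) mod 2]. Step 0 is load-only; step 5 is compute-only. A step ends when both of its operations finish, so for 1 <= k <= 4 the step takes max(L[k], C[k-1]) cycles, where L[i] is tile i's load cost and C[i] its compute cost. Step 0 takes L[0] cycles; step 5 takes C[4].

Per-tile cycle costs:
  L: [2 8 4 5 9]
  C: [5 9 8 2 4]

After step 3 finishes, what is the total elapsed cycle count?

end_cycle[3] = 27

k=0 load=t0/2c comp=- wait=2 total=2
k=1 load=t1/8c comp=t0/5c wait=8 total=10
k=2 load=t2/4c comp=t1/9c wait=9 total=19
k=3 load=t3/5c comp=t2/8c wait=8 total=27
k=4 load=t4/9c comp=t3/2c wait=9 total=36
k=5 load=- comp=t4/4c wait=4 total=40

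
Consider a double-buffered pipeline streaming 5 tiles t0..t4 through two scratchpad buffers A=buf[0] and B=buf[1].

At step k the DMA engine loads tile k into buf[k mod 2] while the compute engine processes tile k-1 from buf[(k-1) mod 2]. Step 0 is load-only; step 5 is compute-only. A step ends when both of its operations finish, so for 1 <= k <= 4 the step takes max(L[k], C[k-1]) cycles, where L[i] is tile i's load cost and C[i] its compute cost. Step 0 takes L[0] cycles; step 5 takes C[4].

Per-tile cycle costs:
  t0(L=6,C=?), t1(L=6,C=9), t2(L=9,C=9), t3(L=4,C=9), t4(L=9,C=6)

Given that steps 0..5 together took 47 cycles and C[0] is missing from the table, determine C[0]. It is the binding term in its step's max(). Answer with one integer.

step 0 = dur = L[0]=6 = 6
step 1 = dur = max(L[1]=6, C[0]=?) = C[0]  (unknown; binding)
step 2 = dur = max(L[2]=9, C[1]=9) = 9
step 3 = dur = max(L[3]=4, C[2]=9) = 9
step 4 = dur = max(L[4]=9, C[3]=9) = 9
step 5 = dur = C[4]=6 = 6
sum of known step durations = 39
dur[1] = total - known = 47 - 39 = 8
C[0] is the binding max in step 1, so C[0] = dur[1] = 8

C[0] = 8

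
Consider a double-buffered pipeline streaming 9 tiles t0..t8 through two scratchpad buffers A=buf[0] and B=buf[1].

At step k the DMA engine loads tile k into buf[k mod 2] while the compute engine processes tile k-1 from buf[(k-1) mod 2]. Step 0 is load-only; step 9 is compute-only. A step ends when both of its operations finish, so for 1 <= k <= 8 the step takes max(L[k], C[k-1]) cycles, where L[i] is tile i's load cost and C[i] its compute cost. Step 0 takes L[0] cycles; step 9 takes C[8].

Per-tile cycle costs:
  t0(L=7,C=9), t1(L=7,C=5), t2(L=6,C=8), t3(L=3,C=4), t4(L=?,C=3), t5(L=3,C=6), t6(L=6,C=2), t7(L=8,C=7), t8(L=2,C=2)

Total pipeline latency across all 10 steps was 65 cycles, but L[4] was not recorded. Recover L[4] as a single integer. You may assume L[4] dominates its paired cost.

step 0: dur = L[0]=7 = 7
step 1: dur = max(L[1]=7, C[0]=9) = 9
step 2: dur = max(L[2]=6, C[1]=5) = 6
step 3: dur = max(L[3]=3, C[2]=8) = 8
step 4: dur = max(L[4]=?, C[3]=4) = L[4]  (unknown; binding)
step 5: dur = max(L[5]=3, C[4]=3) = 3
step 6: dur = max(L[6]=6, C[5]=6) = 6
step 7: dur = max(L[7]=8, C[6]=2) = 8
step 8: dur = max(L[8]=2, C[7]=7) = 7
step 9: dur = C[8]=2 = 2
sum of known step durations = 56
dur[4] = total - known = 65 - 56 = 9
L[4] is the binding max in step 4, so L[4] = dur[4] = 9

L[4] = 9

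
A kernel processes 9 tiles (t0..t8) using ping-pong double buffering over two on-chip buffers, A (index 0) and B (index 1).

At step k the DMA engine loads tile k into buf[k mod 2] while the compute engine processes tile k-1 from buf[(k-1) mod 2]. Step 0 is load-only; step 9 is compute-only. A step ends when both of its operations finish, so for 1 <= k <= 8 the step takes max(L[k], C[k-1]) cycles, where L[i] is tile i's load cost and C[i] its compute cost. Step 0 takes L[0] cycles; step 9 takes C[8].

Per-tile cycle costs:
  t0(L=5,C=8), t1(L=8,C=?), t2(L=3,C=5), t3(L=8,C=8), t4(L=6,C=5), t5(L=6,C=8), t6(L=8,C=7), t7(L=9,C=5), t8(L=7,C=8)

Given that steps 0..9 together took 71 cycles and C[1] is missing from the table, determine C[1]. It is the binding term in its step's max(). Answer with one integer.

step 0: dur = L[0]=5 = 5
step 1: dur = max(L[1]=8, C[0]=8) = 8
step 2: dur = max(L[2]=3, C[1]=?) = C[1]  (unknown; binding)
step 3: dur = max(L[3]=8, C[2]=5) = 8
step 4: dur = max(L[4]=6, C[3]=8) = 8
step 5: dur = max(L[5]=6, C[4]=5) = 6
step 6: dur = max(L[6]=8, C[5]=8) = 8
step 7: dur = max(L[7]=9, C[6]=7) = 9
step 8: dur = max(L[8]=7, C[7]=5) = 7
step 9: dur = C[8]=8 = 8
sum of known step durations = 67
dur[2] = total - known = 71 - 67 = 4
C[1] is the binding max in step 2, so C[1] = dur[2] = 4

C[1] = 4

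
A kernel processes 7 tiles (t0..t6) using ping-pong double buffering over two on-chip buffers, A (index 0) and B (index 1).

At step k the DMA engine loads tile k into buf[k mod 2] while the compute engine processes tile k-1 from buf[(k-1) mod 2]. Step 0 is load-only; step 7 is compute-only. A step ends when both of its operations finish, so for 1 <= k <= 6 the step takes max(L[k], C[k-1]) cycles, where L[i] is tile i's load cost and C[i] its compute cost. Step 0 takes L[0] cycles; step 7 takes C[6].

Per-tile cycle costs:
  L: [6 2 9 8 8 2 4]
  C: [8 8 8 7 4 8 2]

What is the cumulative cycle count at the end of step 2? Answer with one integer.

end_cycle[2] = 23

[0] DMA t0→A (6c) ∥ CU idle ⇒ 6c, clock 6
[1] DMA t1→B (2c) ∥ CU A:t0 (8c) ⇒ 8c, clock 14
[2] DMA t2→A (9c) ∥ CU B:t1 (8c) ⇒ 9c, clock 23
[3] DMA t3→B (8c) ∥ CU A:t2 (8c) ⇒ 8c, clock 31
[4] DMA t4→A (8c) ∥ CU B:t3 (7c) ⇒ 8c, clock 39
[5] DMA t5→B (2c) ∥ CU A:t4 (4c) ⇒ 4c, clock 43
[6] DMA t6→A (4c) ∥ CU B:t5 (8c) ⇒ 8c, clock 51
[7] DMA idle ∥ CU A:t6 (2c) ⇒ 2c, clock 53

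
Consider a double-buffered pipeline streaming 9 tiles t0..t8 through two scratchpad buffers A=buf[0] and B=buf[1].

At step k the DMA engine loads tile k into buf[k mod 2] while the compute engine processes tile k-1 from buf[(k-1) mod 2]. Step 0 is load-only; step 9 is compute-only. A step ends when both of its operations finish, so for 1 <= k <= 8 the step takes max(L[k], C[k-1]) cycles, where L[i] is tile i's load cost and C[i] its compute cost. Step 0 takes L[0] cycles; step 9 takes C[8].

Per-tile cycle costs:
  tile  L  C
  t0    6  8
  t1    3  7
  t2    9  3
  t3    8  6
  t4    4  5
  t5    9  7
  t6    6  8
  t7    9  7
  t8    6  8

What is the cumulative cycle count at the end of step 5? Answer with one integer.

end_cycle[5] = 46

k=0 load=t0/6c comp=- wait=6 total=6
k=1 load=t1/3c comp=t0/8c wait=8 total=14
k=2 load=t2/9c comp=t1/7c wait=9 total=23
k=3 load=t3/8c comp=t2/3c wait=8 total=31
k=4 load=t4/4c comp=t3/6c wait=6 total=37
k=5 load=t5/9c comp=t4/5c wait=9 total=46
k=6 load=t6/6c comp=t5/7c wait=7 total=53
k=7 load=t7/9c comp=t6/8c wait=9 total=62
k=8 load=t8/6c comp=t7/7c wait=7 total=69
k=9 load=- comp=t8/8c wait=8 total=77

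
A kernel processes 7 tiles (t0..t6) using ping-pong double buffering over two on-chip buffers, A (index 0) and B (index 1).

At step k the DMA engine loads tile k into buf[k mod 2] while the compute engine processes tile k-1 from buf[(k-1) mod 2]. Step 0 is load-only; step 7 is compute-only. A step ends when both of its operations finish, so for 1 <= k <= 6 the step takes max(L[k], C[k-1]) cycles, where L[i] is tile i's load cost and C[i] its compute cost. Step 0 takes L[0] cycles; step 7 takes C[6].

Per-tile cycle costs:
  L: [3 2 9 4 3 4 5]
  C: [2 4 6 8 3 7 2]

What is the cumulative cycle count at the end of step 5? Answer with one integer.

end_cycle[5] = 32

step 0: L[0]=3 → dur=3, Σ=3 | A=load:t0 B=idle [load-only]
step 1: L[1]=2 C[0]=2 → dur=2, Σ=5 | A=compute:t0 B=load:t1 [tied]
step 2: L[2]=9 C[1]=4 → dur=9, Σ=14 | A=load:t2 B=compute:t1 [load-bound]
step 3: L[3]=4 C[2]=6 → dur=6, Σ=20 | A=compute:t2 B=load:t3 [compute-bound]
step 4: L[4]=3 C[3]=8 → dur=8, Σ=28 | A=load:t4 B=compute:t3 [compute-bound]
step 5: L[5]=4 C[4]=3 → dur=4, Σ=32 | A=compute:t4 B=load:t5 [load-bound]
step 6: L[6]=5 C[5]=7 → dur=7, Σ=39 | A=load:t6 B=compute:t5 [compute-bound]
step 7: C[6]=2 → dur=2, Σ=41 | A=compute:t6 B=idle [compute-only]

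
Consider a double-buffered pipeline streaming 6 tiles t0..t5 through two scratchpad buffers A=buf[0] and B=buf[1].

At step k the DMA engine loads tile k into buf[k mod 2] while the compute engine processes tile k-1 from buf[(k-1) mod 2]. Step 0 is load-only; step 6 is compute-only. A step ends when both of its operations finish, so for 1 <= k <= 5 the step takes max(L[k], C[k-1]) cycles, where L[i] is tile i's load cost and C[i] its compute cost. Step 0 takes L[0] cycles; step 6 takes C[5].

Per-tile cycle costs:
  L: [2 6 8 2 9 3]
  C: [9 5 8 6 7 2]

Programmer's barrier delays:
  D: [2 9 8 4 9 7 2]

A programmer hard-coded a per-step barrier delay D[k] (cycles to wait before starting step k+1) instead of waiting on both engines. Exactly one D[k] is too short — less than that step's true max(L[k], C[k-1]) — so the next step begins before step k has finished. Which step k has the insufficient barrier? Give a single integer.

step 0: need L[0]=2 = 2; D[0]=2 ok
step 1: need max(L[1]=6,C[0]=9) = 9; D[1]=9 ok
step 2: need max(L[2]=8,C[1]=5) = 8; D[2]=8 ok
step 3: need max(L[3]=2,C[2]=8) = 8; D[3]=4 SHORT
step 4: need max(L[4]=9,C[3]=6) = 9; D[4]=9 ok
step 5: need max(L[5]=3,C[4]=7) = 7; D[5]=7 ok
step 6: need C[5]=2 = 2; D[6]=2 ok

hazard at step 3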